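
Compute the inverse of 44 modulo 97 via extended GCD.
Extended GCD: 44(-11) + 97(5) = 1. So 44^(-1) ≡ -11 ≡ 86 (mod 97). Verify: 44 × 86 = 3784 ≡ 1 (mod 97)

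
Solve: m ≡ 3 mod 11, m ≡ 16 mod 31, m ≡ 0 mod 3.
M = 11 × 31 × 3 = 1023. M₁ = 93, y₁ ≡ 9 mod 11. M₂ = 33, y₂ ≡ 16 mod 31. M₃ = 341, y₃ ≡ 2 mod 3. m = 3×93×9 + 16×33×16 + 0×341×2 ≡ 729 mod 1023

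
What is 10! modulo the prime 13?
(12)! = (10)! × (11) × (12) ≡ -1 mod 13. So (10)! ≡ -1 × [(12)(11)]^(-1) ≡ 6 mod 13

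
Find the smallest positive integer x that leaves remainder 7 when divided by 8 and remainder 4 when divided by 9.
M = 8 × 9 = 72. M₁ = 9, y₁ ≡ 1 mod 8. M₂ = 8, y₂ ≡ 8 mod 9. x = 7×9×1 + 4×8×8 ≡ 31 mod 72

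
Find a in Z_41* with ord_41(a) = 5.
10 has order 5 mod 41 since 10^{5} ≡ 1 (mod 41) and no smaller power works.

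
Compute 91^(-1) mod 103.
Since 103 is prime, by Fermat 91^(-1) ≡ 91^{101} ≡ 60 mod 103. Verify: 91 × 60 = 5460 ≡ 1 mod 103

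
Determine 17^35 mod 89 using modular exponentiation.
By repeated squaring mod 89: 17^{1}≡17, 17^{2}≡22, 17^{4}≡39, 17^{8}≡8, 17^{16}≡64, 17^{32}≡2. Then 17^{35} = 17^{32+2+1} ≡ 2 × 22 × 17 ≡ 36 mod 89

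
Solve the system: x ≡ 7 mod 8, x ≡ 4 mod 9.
M = 8 × 9 = 72. M₁ = 9, y₁ ≡ 1 mod 8. M₂ = 8, y₂ ≡ 8 mod 9. x = 7×9×1 + 4×8×8 ≡ 31 mod 72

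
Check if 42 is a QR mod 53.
By Euler's criterion: 42^{26} ≡ 1 mod 53. Since this equals 1, 42 is a QR.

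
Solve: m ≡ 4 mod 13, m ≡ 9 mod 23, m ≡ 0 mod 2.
M = 13 × 23 × 2 = 598. M₁ = 46, y₁ ≡ 2 mod 13. M₂ = 26, y₂ ≡ 8 mod 23. M₃ = 299, y₃ ≡ 1 mod 2. m = 4×46×2 + 9×26×8 + 0×299×1 ≡ 446 mod 598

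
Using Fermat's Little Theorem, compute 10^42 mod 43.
By Fermat's Little Theorem, 10^{42} ≡ 1 (mod 43) since 43 is prime and gcd(10, 43) = 1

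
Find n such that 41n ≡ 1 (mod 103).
Since 103 is prime, by Fermat 41^(-1) ≡ 41^{101} ≡ 98 (mod 103). Verify: 41 × 98 = 4018 ≡ 1 (mod 103)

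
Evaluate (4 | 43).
(4/43) = 4^{21} mod 43 = 1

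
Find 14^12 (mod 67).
By repeated squaring (mod 67): 14^{1}≡14, 14^{2}≡62, 14^{4}≡25, 14^{8}≡22. Then 14^{12} = 14^{8+4} ≡ 22 × 25 ≡ 14 (mod 67)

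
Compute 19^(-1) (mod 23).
Since 23 is prime, by Fermat 19^(-1) ≡ 19^{21} ≡ 17 (mod 23). Verify: 19 × 17 = 323 ≡ 1 (mod 23)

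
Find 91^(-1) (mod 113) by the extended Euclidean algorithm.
Extended GCD: 91(-36) + 113(29) = 1. So 91^(-1) ≡ -36 ≡ 77 (mod 113). Verify: 91 × 77 = 7007 ≡ 1 (mod 113)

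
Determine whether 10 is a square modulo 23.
By Euler's criterion: 10^{11} ≡ 22 (mod 23). Since this equals -1 (≡ 22), 10 is not a QR.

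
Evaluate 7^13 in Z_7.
By repeated squaring (mod 7): 7^{1}≡0, 7^{2}≡0, 7^{4}≡0, 7^{8}≡0. Then 7^{13} = 7^{8+4+1} ≡ 0 × 0 × 0 ≡ 0 (mod 7)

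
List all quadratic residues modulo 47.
Quadratic residues modulo 47: {1, 2, 3, 4, 6, 7, 8, 9, 12, 14, 16, 17, 18, 21, 24, 25, 27, 28, 32, 34, 36, 37, 42}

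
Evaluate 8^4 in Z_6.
8^{4} = 4096 ≡ 4 (mod 6)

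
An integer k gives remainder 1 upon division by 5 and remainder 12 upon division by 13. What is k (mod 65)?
M = 5 × 13 = 65. M₁ = 13, y₁ ≡ 2 (mod 5). M₂ = 5, y₂ ≡ 8 (mod 13). k = 1×13×2 + 12×5×8 ≡ 51 (mod 65)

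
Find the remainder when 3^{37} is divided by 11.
By Fermat: 3^{10} ≡ 1 mod 11. 37 = 3×10 + 7. So 3^{37} ≡ 3^{7} ≡ 9 mod 11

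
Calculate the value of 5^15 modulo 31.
By repeated squaring mod 31: 5^{1}≡5, 5^{2}≡25, 5^{4}≡5, 5^{8}≡25. Then 5^{15} = 5^{8+4+2+1} ≡ 25 × 5 × 25 × 5 ≡ 1 mod 31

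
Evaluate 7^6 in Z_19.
By repeated squaring mod 19: 7^{1}≡7, 7^{2}≡11, 7^{4}≡7. Then 7^{6} = 7^{4+2} ≡ 7 × 11 ≡ 1 mod 19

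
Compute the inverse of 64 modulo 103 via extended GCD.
Extended GCD: 64(-37) + 103(23) = 1. So 64^(-1) ≡ -37 ≡ 66 (mod 103). Verify: 64 × 66 = 4224 ≡ 1 (mod 103)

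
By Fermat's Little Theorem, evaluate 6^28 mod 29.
By Fermat's Little Theorem, 6^{28} ≡ 1 mod 29 since 29 is prime and gcd(6, 29) = 1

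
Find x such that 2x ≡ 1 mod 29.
Since 29 is prime, by Fermat 2^(-1) ≡ 2^{27} ≡ 15 mod 29. Verify: 2 × 15 = 30 ≡ 1 mod 29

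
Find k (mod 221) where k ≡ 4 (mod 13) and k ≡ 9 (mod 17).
M = 13 × 17 = 221. M₁ = 17, y₁ ≡ 10 (mod 13). M₂ = 13, y₂ ≡ 4 (mod 17). k = 4×17×10 + 9×13×4 ≡ 43 (mod 221)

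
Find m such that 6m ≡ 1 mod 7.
Since 7 is prime, by Fermat 6^(-1) ≡ 6^{5} ≡ 6 mod 7. Verify: 6 × 6 = 36 ≡ 1 mod 7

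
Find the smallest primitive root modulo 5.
g = 2. Powers: [2, 4, 3, 1] generates all 4 non-zero residues.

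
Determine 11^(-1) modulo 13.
Since 13 is prime, by Fermat 11^(-1) ≡ 11^{11} ≡ 6 (mod 13). Verify: 11 × 6 = 66 ≡ 1 (mod 13)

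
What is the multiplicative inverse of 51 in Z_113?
Since 113 is prime, by Fermat 51^(-1) ≡ 51^{111} ≡ 82 (mod 113). Verify: 51 × 82 = 4182 ≡ 1 (mod 113)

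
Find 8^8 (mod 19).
By repeated squaring (mod 19): 8^{1}≡8, 8^{2}≡7, 8^{4}≡11, 8^{8}≡7. So 8^{8} ≡ 7 (mod 19)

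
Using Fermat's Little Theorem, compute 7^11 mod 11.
By Fermat: 7^{10} ≡ 1 (mod 11). So 7^{11} = 7^{10} · 7^{1} ≡ 7^{1} ≡ 7 (mod 11)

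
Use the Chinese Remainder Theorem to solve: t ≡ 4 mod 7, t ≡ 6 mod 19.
M = 7 × 19 = 133. M₁ = 19, y₁ ≡ 3 mod 7. M₂ = 7, y₂ ≡ 11 mod 19. t = 4×19×3 + 6×7×11 ≡ 25 mod 133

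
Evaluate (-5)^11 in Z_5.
By repeated squaring (mod 5): (-5)^{1}≡0, (-5)^{2}≡0, (-5)^{4}≡0, (-5)^{8}≡0. Then (-5)^{11} = (-5)^{8+2+1} ≡ 0 × 0 × 0 ≡ 0 (mod 5)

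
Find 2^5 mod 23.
By repeated squaring mod 23: 2^{1}≡2, 2^{2}≡4, 2^{4}≡16. Then 2^{5} = 2^{4+1} ≡ 16 × 2 ≡ 9 mod 23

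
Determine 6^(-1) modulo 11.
Since 11 is prime, by Fermat 6^(-1) ≡ 6^{9} ≡ 2 (mod 11). Verify: 6 × 2 = 12 ≡ 1 (mod 11)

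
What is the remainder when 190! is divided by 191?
By Wilson's theorem, (190)! ≡ -1 ≡ 190 mod 191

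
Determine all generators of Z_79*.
There are φ(78) = 24 primitive roots mod 79: {3, 6, 7, 28, 29, 30, 34, 35, 37, 39, 43, 47, 48, 53, 54, 59, 60, 63, 66, 68, 70, 74, 75, 77}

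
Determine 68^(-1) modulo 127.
Since 127 is prime, by Fermat 68^(-1) ≡ 68^{125} ≡ 99 (mod 127). Verify: 68 × 99 = 6732 ≡ 1 (mod 127)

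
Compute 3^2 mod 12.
3^{2} = 9 ≡ 9 (mod 12)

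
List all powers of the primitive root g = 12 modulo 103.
12^1, 12^2, ..., 12^{102} mod 103: [12, 41, 80, 33, 87, 14, 65, 59, 90, 50, 85, 93, 86, 2, 24, 82, 57, 66, 71, 28, 27, 15, 77, 100, 67, 83, 69, 4, 48, 61, 11, 29, 39, 56, 54, 30, 51, 97, 31, 63, 35, 8, 96, 19, 22, 58, 78, 9, 5, 60, 102, 91, 62, 23, 70, 16, 89, 38, 44, 13, 53, 18, 10, 17, 101, 79, 21, 46, 37, 32, 75, 76, 88, 26, 3, 36, 20, 34, 99, 55, 42, 92, 74, 64, 47, 49, 73, 52, 6, 72, 40, 68, 95, 7, 84, 81, 45, 25, 94, 98, 43, 1]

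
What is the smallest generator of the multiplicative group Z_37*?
g = 2. Powers: [2, 4, 8, 16, 32, 27, 17, ...] generates all 36 non-zero residues.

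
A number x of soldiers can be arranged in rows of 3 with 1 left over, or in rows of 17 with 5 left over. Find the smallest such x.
M = 3 × 17 = 51. M₁ = 17, y₁ ≡ 2 mod 3. M₂ = 3, y₂ ≡ 6 mod 17. x = 1×17×2 + 5×3×6 ≡ 22 mod 51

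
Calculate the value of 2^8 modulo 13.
By repeated squaring (mod 13): 2^{1}≡2, 2^{2}≡4, 2^{4}≡3, 2^{8}≡9. So 2^{8} ≡ 9 (mod 13)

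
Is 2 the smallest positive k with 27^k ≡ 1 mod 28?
Powers of 27 mod 28: 27^1≡27, 27^2≡1. First k with 27^k≡1 is k=2. Yes, ord_28(27) = 2.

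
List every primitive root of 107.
There are φ(106) = 52 primitive roots mod 107: {2, 5, 6, 7, 8, 15, 17, 18, 20, 21, 22, 24, 26, 28, 31, 32, 38, 43, 45, 46, 50, 51, 54, 55, 58, 59, 60, 63, 65, 66, 67, 68, 70, 71, 72, 73, 74, 77, 78, 80, 82, 84, 88, 91, 93, 94, 95, 96, 97, 98, 103, 104}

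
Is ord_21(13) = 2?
Powers of 13 mod 21: 13^1≡13, 13^2≡1. First k with 13^k≡1 is k=2. Yes, ord_21(13) = 2.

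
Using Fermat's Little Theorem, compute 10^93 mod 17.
By Fermat: 10^{16} ≡ 1 (mod 17). 93 = 5×16 + 13. So 10^{93} ≡ 10^{13} ≡ 11 (mod 17)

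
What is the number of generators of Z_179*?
A prime p has φ(p-1) primitive roots; here φ(178) = 88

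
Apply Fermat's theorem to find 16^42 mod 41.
By Fermat: 16^{40} ≡ 1 mod 41. So 16^{42} = 16^{40} · 16^{2} ≡ 16^{2} ≡ 10 mod 41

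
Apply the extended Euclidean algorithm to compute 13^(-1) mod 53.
Extended GCD: 13(-4) + 53(1) = 1. So 13^(-1) ≡ -4 ≡ 49 (mod 53). Verify: 13 × 49 = 637 ≡ 1 (mod 53)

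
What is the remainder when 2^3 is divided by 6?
2^{3} = 8 ≡ 2 mod 6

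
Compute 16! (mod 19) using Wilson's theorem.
(18)! = (16)! × (17) × (18) ≡ -1 (mod 19). So (16)! ≡ -1 × [(18)(17)]^(-1) ≡ 9 (mod 19)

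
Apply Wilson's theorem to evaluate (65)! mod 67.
(66)! = (65)! × (66) ≡ -1 mod 67. So (65)! ≡ -1 × (66)^(-1) ≡ (-1)×(-1) = 1 mod 67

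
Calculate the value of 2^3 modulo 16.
2^{3} = 8 ≡ 8 mod 16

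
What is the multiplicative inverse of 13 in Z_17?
Since 17 is prime, by Fermat 13^(-1) ≡ 13^{15} ≡ 4 mod 17. Verify: 13 × 4 = 52 ≡ 1 mod 17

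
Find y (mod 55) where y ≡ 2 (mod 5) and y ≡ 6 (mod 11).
M = 5 × 11 = 55. M₁ = 11, y₁ ≡ 1 (mod 5). M₂ = 5, y₂ ≡ 9 (mod 11). y = 2×11×1 + 6×5×9 ≡ 17 (mod 55)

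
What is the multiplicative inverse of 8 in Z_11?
Since 11 is prime, by Fermat 8^(-1) ≡ 8^{9} ≡ 7 mod 11. Verify: 8 × 7 = 56 ≡ 1 mod 11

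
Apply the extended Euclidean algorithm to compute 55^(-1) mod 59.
Extended GCD: 55(-15) + 59(14) = 1. So 55^(-1) ≡ -15 ≡ 44 (mod 59). Verify: 55 × 44 = 2420 ≡ 1 (mod 59)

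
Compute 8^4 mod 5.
8^{4} = 4096 ≡ 1 (mod 5)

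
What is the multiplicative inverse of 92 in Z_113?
Since 113 is prime, by Fermat 92^(-1) ≡ 92^{111} ≡ 43 mod 113. Verify: 92 × 43 = 3956 ≡ 1 mod 113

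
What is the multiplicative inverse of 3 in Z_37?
Since 37 is prime, by Fermat 3^(-1) ≡ 3^{35} ≡ 25 mod 37. Verify: 3 × 25 = 75 ≡ 1 mod 37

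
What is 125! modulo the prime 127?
(126)! = (125)! × (126) ≡ -1 mod 127. So (125)! ≡ -1 × (126)^(-1) ≡ (-1)×(-1) = 1 mod 127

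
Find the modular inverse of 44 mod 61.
Since 61 is prime, by Fermat 44^(-1) ≡ 44^{59} ≡ 43 (mod 61). Verify: 44 × 43 = 1892 ≡ 1 (mod 61)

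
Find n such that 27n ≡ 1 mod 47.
Since 47 is prime, by Fermat 27^(-1) ≡ 27^{45} ≡ 7 mod 47. Verify: 27 × 7 = 189 ≡ 1 mod 47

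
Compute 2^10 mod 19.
By repeated squaring (mod 19): 2^{1}≡2, 2^{2}≡4, 2^{4}≡16, 2^{8}≡9. Then 2^{10} = 2^{8+2} ≡ 9 × 4 ≡ 17 (mod 19)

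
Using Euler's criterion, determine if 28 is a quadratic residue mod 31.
By Euler's criterion: 28^{15} ≡ 1 mod 31. Since this equals 1, 28 is a QR.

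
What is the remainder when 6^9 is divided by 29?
By repeated squaring mod 29: 6^{1}≡6, 6^{2}≡7, 6^{4}≡20, 6^{8}≡23. Then 6^{9} = 6^{8+1} ≡ 23 × 6 ≡ 22 mod 29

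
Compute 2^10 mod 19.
By repeated squaring (mod 19): 2^{1}≡2, 2^{2}≡4, 2^{4}≡16, 2^{8}≡9. Then 2^{10} = 2^{8+2} ≡ 9 × 4 ≡ 17 (mod 19)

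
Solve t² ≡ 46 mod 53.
The square roots of 46 mod 53 are 24 and 29. Verify: 24² = 576 ≡ 46 mod 53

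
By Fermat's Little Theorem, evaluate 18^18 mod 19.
By Fermat's Little Theorem, 18^{18} ≡ 1 mod 19 since 19 is prime and gcd(18, 19) = 1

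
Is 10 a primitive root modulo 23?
ord_23(10) divides 22. For each prime q|22: 10^{11}≡22, 10^{2}≡8, none ≡ 1. So 10 has order 22 and is a primitive root mod 23.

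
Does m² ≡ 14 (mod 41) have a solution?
By Euler's criterion: 14^{20} ≡ 40 (mod 41). Since this equals -1 (≡ 40), 14 is not a QR.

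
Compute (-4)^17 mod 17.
Using Fermat: (-4)^{16} ≡ 1 (mod 17). 17 ≡ 1 (mod 16). So (-4)^{17} ≡ (-4)^{1} ≡ 13 (mod 17)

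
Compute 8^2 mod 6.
8^{2} = 64 ≡ 4 mod 6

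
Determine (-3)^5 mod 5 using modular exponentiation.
Using Fermat: (-3)^{4} ≡ 1 (mod 5). 5 ≡ 1 (mod 4). So (-3)^{5} ≡ (-3)^{1} ≡ 2 (mod 5)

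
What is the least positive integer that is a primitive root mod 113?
g = 3. For each prime q|112: 3^{56}≡112, 3^{16}≡49, none ≡ 1, so ord_113(3) = 112 and 3 is a primitive root.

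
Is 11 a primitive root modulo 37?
11^{6} ≡ 1 (mod 37) and 6 < 36, so ord_37(11) = 6 ≠ 36 and 11 is not a primitive root.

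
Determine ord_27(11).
Powers of 11 mod 27: 11^1≡11, 11^2≡13, 11^3≡8, 11^4≡7, 11^5≡23, 11^6≡10, 11^7≡2, 11^8≡22, 11^9≡26, 11^10≡16, 11^11≡14, 11^12≡19, 11^13≡20, 11^14≡4, 11^15≡17, 11^16≡25, 11^17≡5, 11^18≡1. ord_27(11) = 18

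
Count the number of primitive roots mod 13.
There are φ(13-1) = φ(12) = 4 primitive roots modulo 13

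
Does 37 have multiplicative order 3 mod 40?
Powers of 37 mod 40: 37^1≡37, 37^2≡9, 37^3≡13, 37^4≡1. 37^3≡13≢1, so ord ≠ 3. No, the actual order is 4.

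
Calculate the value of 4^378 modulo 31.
Using Fermat: 4^{30} ≡ 1 (mod 31). 378 ≡ 18 (mod 30). So 4^{378} ≡ 4^{18} ≡ 2 (mod 31)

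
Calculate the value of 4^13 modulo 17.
By repeated squaring (mod 17): 4^{1}≡4, 4^{2}≡16, 4^{4}≡1, 4^{8}≡1. Then 4^{13} = 4^{8+4+1} ≡ 1 × 1 × 4 ≡ 4 (mod 17)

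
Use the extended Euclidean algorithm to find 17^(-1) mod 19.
Extended GCD: 17(9) + 19(-8) = 1. So 17^(-1) ≡ 9 mod 19. Verify: 17 × 9 = 153 ≡ 1 mod 19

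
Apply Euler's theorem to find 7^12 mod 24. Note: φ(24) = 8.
By Euler: 7^{8} ≡ 1 mod 24 since gcd(7, 24) = 1. 12 = 1×8 + 4. So 7^{12} ≡ 7^{4} ≡ 1 mod 24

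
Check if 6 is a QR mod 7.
By Euler's criterion: 6^{3} ≡ 6 mod 7. Since this equals -1 (≡ 6), 6 is not a QR.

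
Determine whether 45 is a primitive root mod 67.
45^{22} ≡ 1 mod 67 and 22 < 66, so ord_67(45) = 22 ≠ 66 and 45 is not a primitive root.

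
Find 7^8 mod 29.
By repeated squaring mod 29: 7^{1}≡7, 7^{2}≡20, 7^{4}≡23, 7^{8}≡7. So 7^{8} ≡ 7 mod 29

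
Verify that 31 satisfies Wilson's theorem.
(30)! mod 31 = 30. Since this equals -1 mod 31, Wilson confirms 31 is prime.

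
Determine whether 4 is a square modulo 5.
By Euler's criterion: 4^{2} ≡ 1 (mod 5). Since this equals 1, 4 is a QR.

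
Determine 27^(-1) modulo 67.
Since 67 is prime, by Fermat 27^(-1) ≡ 27^{65} ≡ 5 mod 67. Verify: 27 × 5 = 135 ≡ 1 mod 67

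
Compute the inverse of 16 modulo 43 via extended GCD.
Extended GCD: 16(-8) + 43(3) = 1. So 16^(-1) ≡ -8 ≡ 35 (mod 43). Verify: 16 × 35 = 560 ≡ 1 (mod 43)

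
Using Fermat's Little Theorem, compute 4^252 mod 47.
By Fermat: 4^{46} ≡ 1 mod 47. 252 ≡ 22 mod 46. So 4^{252} ≡ 4^{22} ≡ 12 mod 47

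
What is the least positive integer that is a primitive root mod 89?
g = 3. For each prime q|88: 3^{44}≡88, 3^{8}≡64, none ≡ 1, so ord_89(3) = 88 and 3 is a primitive root.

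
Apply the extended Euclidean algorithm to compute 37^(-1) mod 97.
Extended GCD: 37(21) + 97(-8) = 1. So 37^(-1) ≡ 21 mod 97. Verify: 37 × 21 = 777 ≡ 1 mod 97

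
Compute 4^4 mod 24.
4^{4} = 256 ≡ 16 (mod 24)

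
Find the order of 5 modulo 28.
Powers of 5 mod 28: 5^1≡5, 5^2≡25, 5^3≡13, 5^4≡9, 5^5≡17, 5^6≡1. Order = 6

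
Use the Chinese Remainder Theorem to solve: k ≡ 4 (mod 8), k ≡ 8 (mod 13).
M = 8 × 13 = 104. M₁ = 13, y₁ ≡ 5 (mod 8). M₂ = 8, y₂ ≡ 5 (mod 13). k = 4×13×5 + 8×8×5 ≡ 60 (mod 104)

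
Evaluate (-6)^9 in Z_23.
By repeated squaring (mod 23): (-6)^{1}≡17, (-6)^{2}≡13, (-6)^{4}≡8, (-6)^{8}≡18. Then (-6)^{9} = (-6)^{8+1} ≡ 18 × 17 ≡ 7 (mod 23)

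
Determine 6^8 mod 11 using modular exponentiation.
By repeated squaring mod 11: 6^{1}≡6, 6^{2}≡3, 6^{4}≡9, 6^{8}≡4. So 6^{8} ≡ 4 mod 11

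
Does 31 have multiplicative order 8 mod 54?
Powers of 31 mod 54: 31^1≡31, 31^2≡43, 31^3≡37, 31^4≡13, 31^5≡25, 31^6≡19, 31^7≡49, 31^8≡7, 31^9≡1. 31^8≡7≢1, so ord ≠ 8. No, the actual order is 9.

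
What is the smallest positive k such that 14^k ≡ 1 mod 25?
Powers of 14 mod 25: 14^1≡14, 14^2≡21, 14^3≡19, 14^4≡16, 14^5≡24, 14^6≡11, 14^7≡4, 14^8≡6, 14^9≡9, 14^10≡1. So the order of 14 is 10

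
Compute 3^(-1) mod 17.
Since 17 is prime, by Fermat 3^(-1) ≡ 3^{15} ≡ 6 mod 17. Verify: 3 × 6 = 18 ≡ 1 mod 17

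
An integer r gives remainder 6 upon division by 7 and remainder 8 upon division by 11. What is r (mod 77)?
M = 7 × 11 = 77. M₁ = 11, y₁ ≡ 2 (mod 7). M₂ = 7, y₂ ≡ 8 (mod 11). r = 6×11×2 + 8×7×8 ≡ 41 (mod 77)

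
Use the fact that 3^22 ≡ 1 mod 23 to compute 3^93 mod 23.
By Fermat: 3^{22} ≡ 1 mod 23. 93 = 4×22 + 5. So 3^{93} ≡ 3^{5} ≡ 13 mod 23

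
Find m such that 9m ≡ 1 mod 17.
Since 17 is prime, by Fermat 9^(-1) ≡ 9^{15} ≡ 2 mod 17. Verify: 9 × 2 = 18 ≡ 1 mod 17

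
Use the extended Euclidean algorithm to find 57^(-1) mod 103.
Extended GCD: 57(47) + 103(-26) = 1. So 57^(-1) ≡ 47 mod 103. Verify: 57 × 47 = 2679 ≡ 1 mod 103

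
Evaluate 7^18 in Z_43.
By repeated squaring (mod 43): 7^{1}≡7, 7^{2}≡6, 7^{4}≡36, 7^{8}≡6, 7^{16}≡36. Then 7^{18} = 7^{16+2} ≡ 36 × 6 ≡ 1 (mod 43)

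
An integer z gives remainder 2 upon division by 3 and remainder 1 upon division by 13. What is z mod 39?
M = 3 × 13 = 39. M₁ = 13, y₁ ≡ 1 mod 3. M₂ = 3, y₂ ≡ 9 mod 13. z = 2×13×1 + 1×3×9 ≡ 14 mod 39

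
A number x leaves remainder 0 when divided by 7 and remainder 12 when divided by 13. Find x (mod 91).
M = 7 × 13 = 91. M₁ = 13, y₁ ≡ 6 (mod 7). M₂ = 7, y₂ ≡ 2 (mod 13). x = 0×13×6 + 12×7×2 ≡ 77 (mod 91)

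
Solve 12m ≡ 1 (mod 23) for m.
Since 23 is prime, by Fermat 12^(-1) ≡ 12^{21} ≡ 2 (mod 23). Verify: 12 × 2 = 24 ≡ 1 (mod 23)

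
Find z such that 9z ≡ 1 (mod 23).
Since 23 is prime, by Fermat 9^(-1) ≡ 9^{21} ≡ 18 (mod 23). Verify: 9 × 18 = 162 ≡ 1 (mod 23)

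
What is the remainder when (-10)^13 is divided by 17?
By repeated squaring (mod 17): (-10)^{1}≡7, (-10)^{2}≡15, (-10)^{4}≡4, (-10)^{8}≡16. Then (-10)^{13} = (-10)^{8+4+1} ≡ 16 × 4 × 7 ≡ 6 (mod 17)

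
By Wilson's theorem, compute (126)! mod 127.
By Wilson's theorem, (126)! ≡ -1 ≡ 126 mod 127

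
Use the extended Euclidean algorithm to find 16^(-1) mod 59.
Extended GCD: 16(-11) + 59(3) = 1. So 16^(-1) ≡ -11 ≡ 48 (mod 59). Verify: 16 × 48 = 768 ≡ 1 (mod 59)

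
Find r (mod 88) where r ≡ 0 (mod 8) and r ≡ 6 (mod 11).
M = 8 × 11 = 88. M₁ = 11, y₁ ≡ 3 (mod 8). M₂ = 8, y₂ ≡ 7 (mod 11). r = 0×11×3 + 6×8×7 ≡ 72 (mod 88)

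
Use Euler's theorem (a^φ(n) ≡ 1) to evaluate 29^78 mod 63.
By Euler: 29^{36} ≡ 1 mod 63 since gcd(29, 63) = 1. 78 = 2×36 + 6. So 29^{78} ≡ 29^{6} ≡ 1 mod 63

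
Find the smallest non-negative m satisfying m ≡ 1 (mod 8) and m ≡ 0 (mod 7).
M = 8 × 7 = 56. M₁ = 7, y₁ ≡ 7 (mod 8). M₂ = 8, y₂ ≡ 1 (mod 7). m = 1×7×7 + 0×8×1 ≡ 49 (mod 56)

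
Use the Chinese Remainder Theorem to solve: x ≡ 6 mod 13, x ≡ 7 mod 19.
M = 13 × 19 = 247. M₁ = 19, y₁ ≡ 11 mod 13. M₂ = 13, y₂ ≡ 3 mod 19. x = 6×19×11 + 7×13×3 ≡ 45 mod 247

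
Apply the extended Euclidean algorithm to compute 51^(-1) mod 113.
Extended GCD: 51(-31) + 113(14) = 1. So 51^(-1) ≡ -31 ≡ 82 (mod 113). Verify: 51 × 82 = 4182 ≡ 1 (mod 113)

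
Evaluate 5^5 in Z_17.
By repeated squaring mod 17: 5^{1}≡5, 5^{2}≡8, 5^{4}≡13. Then 5^{5} = 5^{4+1} ≡ 13 × 5 ≡ 14 mod 17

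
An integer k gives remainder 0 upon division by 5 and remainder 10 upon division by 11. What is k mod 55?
M = 5 × 11 = 55. M₁ = 11, y₁ ≡ 1 mod 5. M₂ = 5, y₂ ≡ 9 mod 11. k = 0×11×1 + 10×5×9 ≡ 10 mod 55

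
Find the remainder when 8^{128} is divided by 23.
By Fermat: 8^{22} ≡ 1 mod 23. 128 = 5×22 + 18. So 8^{128} ≡ 8^{18} ≡ 12 mod 23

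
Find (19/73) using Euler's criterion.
(19/73) = 19^{36} mod 73 = 1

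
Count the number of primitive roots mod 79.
Number of primitive roots mod 79 = φ(p-1) = φ(78) = 24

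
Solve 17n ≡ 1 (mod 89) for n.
Since 89 is prime, by Fermat 17^(-1) ≡ 17^{87} ≡ 21 (mod 89). Verify: 17 × 21 = 357 ≡ 1 (mod 89)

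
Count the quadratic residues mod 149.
The squaring map on Z_149* is 2-to-1, so there are (148)/2 = 74 QRs.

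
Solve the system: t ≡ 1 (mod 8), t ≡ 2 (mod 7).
M = 8 × 7 = 56. M₁ = 7, y₁ ≡ 7 (mod 8). M₂ = 8, y₂ ≡ 1 (mod 7). t = 1×7×7 + 2×8×1 ≡ 9 (mod 56)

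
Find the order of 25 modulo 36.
Powers of 25 mod 36: 25^1≡25, 25^2≡13, 25^3≡1. Order = 3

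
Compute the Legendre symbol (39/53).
(39/53) = 39^{26} mod 53 = -1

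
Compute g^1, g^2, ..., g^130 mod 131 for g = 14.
14^1, 14^2, ..., 14^{130} mod 131: [14, 65, 124, 33, 69, 49, 31, 41, 50, 45, 106, 43, 78, 44, 92, 109, 85, 11, 23, 60, 54, 101, 104, 15, 79, 58, 26, 102, 118, 80, 72, 91, 95, 20, 18, 121, 122, 5, 70, 63, 96, 34, 83, 114, 24, 74, 119, 94, 6, 84, 128, 89, 67, 21, 32, 55, 115, 38, 8, 112, 127, 75, 2, 28, 130, 117, 66, 7, 98, 62, 82, 100, 90, 81, 86, 25, 88, 53, 87, 39, 22, 46, 120, 108, 71, 77, 30, 27, 116, 52, 73, 105, 29, 13, 51, 59, 40, 36, 111, 113, 10, 9, 126, 61, 68, 35, 97, 48, 17, 107, 57, 12, 37, 125, 47, 3, 42, 64, 110, 99, 76, 16, 93, 123, 19, 4, 56, 129, 103, 1]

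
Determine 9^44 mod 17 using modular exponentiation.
Using Fermat: 9^{16} ≡ 1 (mod 17). 44 ≡ 12 (mod 16). So 9^{44} ≡ 9^{12} ≡ 16 (mod 17)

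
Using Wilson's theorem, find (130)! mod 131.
By Wilson's theorem, (130)! ≡ -1 ≡ 130 mod 131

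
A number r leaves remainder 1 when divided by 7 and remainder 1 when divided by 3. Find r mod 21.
M = 7 × 3 = 21. M₁ = 3, y₁ ≡ 5 mod 7. M₂ = 7, y₂ ≡ 1 mod 3. r = 1×3×5 + 1×7×1 ≡ 1 mod 21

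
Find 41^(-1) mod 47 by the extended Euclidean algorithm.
Extended GCD: 41(-8) + 47(7) = 1. So 41^(-1) ≡ -8 ≡ 39 mod 47. Verify: 41 × 39 = 1599 ≡ 1 mod 47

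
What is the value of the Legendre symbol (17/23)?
(17/23) = 17^{11} mod 23 = -1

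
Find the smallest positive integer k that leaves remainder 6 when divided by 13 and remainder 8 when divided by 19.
M = 13 × 19 = 247. M₁ = 19, y₁ ≡ 11 mod 13. M₂ = 13, y₂ ≡ 3 mod 19. k = 6×19×11 + 8×13×3 ≡ 84 mod 247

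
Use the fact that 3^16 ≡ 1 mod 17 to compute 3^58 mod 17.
By Fermat: 3^{16} ≡ 1 mod 17. 58 = 3×16 + 10. So 3^{58} ≡ 3^{10} ≡ 8 mod 17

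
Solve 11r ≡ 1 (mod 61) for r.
Since 61 is prime, by Fermat 11^(-1) ≡ 11^{59} ≡ 50 (mod 61). Verify: 11 × 50 = 550 ≡ 1 (mod 61)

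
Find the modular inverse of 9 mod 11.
Since 11 is prime, by Fermat 9^(-1) ≡ 9^{9} ≡ 5 mod 11. Verify: 9 × 5 = 45 ≡ 1 mod 11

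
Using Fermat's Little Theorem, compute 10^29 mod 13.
By Fermat: 10^{12} ≡ 1 mod 13. 29 = 2×12 + 5. So 10^{29} ≡ 10^{5} ≡ 4 mod 13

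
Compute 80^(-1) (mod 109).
Since 109 is prime, by Fermat 80^(-1) ≡ 80^{107} ≡ 15 (mod 109). Verify: 80 × 15 = 1200 ≡ 1 (mod 109)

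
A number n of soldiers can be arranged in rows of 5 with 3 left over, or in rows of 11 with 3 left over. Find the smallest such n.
M = 5 × 11 = 55. M₁ = 11, y₁ ≡ 1 (mod 5). M₂ = 5, y₂ ≡ 9 (mod 11). n = 3×11×1 + 3×5×9 ≡ 3 (mod 55)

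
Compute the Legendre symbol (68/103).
(68/103) = 68^{51} mod 103 = 1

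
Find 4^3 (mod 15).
4^{3} = 64 ≡ 4 (mod 15)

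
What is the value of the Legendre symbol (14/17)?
(14/17) = 14^{8} mod 17 = -1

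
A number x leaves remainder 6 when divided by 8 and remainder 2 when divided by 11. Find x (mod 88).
M = 8 × 11 = 88. M₁ = 11, y₁ ≡ 3 (mod 8). M₂ = 8, y₂ ≡ 7 (mod 11). x = 6×11×3 + 2×8×7 ≡ 46 (mod 88)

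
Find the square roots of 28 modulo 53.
The square roots of 28 mod 53 are 44 and 9. Verify: 44² = 1936 ≡ 28 (mod 53)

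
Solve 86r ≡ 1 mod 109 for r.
Since 109 is prime, by Fermat 86^(-1) ≡ 86^{107} ≡ 90 mod 109. Verify: 86 × 90 = 7740 ≡ 1 mod 109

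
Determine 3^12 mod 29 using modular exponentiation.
By repeated squaring mod 29: 3^{1}≡3, 3^{2}≡9, 3^{4}≡23, 3^{8}≡7. Then 3^{12} = 3^{8+4} ≡ 7 × 23 ≡ 16 mod 29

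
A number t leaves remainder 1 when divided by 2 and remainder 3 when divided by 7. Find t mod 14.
M = 2 × 7 = 14. M₁ = 7, y₁ ≡ 1 mod 2. M₂ = 2, y₂ ≡ 4 mod 7. t = 1×7×1 + 3×2×4 ≡ 3 mod 14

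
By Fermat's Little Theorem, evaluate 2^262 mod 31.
By Fermat: 2^{30} ≡ 1 (mod 31). 262 ≡ 22 (mod 30). So 2^{262} ≡ 2^{22} ≡ 4 (mod 31)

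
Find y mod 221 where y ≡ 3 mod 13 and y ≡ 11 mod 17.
M = 13 × 17 = 221. M₁ = 17, y₁ ≡ 10 mod 13. M₂ = 13, y₂ ≡ 4 mod 17. y = 3×17×10 + 11×13×4 ≡ 198 mod 221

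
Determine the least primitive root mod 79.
g = 3. For each prime q|78: 3^{39}≡78, 3^{26}≡23, 3^{6}≡18, none ≡ 1, so ord_79(3) = 78 and 3 is a primitive root.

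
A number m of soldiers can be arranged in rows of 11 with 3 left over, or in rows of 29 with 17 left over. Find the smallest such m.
M = 11 × 29 = 319. M₁ = 29, y₁ ≡ 8 mod 11. M₂ = 11, y₂ ≡ 8 mod 29. m = 3×29×8 + 17×11×8 ≡ 278 mod 319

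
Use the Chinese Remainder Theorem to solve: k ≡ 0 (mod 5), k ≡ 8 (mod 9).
M = 5 × 9 = 45. M₁ = 9, y₁ ≡ 4 (mod 5). M₂ = 5, y₂ ≡ 2 (mod 9). k = 0×9×4 + 8×5×2 ≡ 35 (mod 45)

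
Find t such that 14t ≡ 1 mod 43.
Since 43 is prime, by Fermat 14^(-1) ≡ 14^{41} ≡ 40 mod 43. Verify: 14 × 40 = 560 ≡ 1 mod 43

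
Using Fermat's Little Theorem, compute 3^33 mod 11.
By Fermat: 3^{10} ≡ 1 mod 11. 33 = 3×10 + 3. So 3^{33} ≡ 3^{3} ≡ 5 mod 11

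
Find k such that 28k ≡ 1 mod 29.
Since 29 is prime, by Fermat 28^(-1) ≡ 28^{27} ≡ 28 mod 29. Verify: 28 × 28 = 784 ≡ 1 mod 29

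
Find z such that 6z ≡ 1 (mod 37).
Since 37 is prime, by Fermat 6^(-1) ≡ 6^{35} ≡ 31 (mod 37). Verify: 6 × 31 = 186 ≡ 1 (mod 37)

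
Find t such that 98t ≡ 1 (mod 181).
Since 181 is prime, by Fermat 98^(-1) ≡ 98^{179} ≡ 157 (mod 181). Verify: 98 × 157 = 15386 ≡ 1 (mod 181)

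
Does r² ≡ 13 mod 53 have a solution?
By Euler's criterion: 13^{26} ≡ 1 mod 53. Since this equals 1, 13 is a QR.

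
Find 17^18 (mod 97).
By repeated squaring (mod 97): 17^{1}≡17, 17^{2}≡95, 17^{4}≡4, 17^{8}≡16, 17^{16}≡62. Then 17^{18} = 17^{16+2} ≡ 62 × 95 ≡ 70 (mod 97)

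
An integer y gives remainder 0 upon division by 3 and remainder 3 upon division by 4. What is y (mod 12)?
M = 3 × 4 = 12. M₁ = 4, y₁ ≡ 1 (mod 3). M₂ = 3, y₂ ≡ 3 (mod 4). y = 0×4×1 + 3×3×3 ≡ 3 (mod 12)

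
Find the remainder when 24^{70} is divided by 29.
By Fermat: 24^{28} ≡ 1 (mod 29). 70 = 2×28 + 14. So 24^{70} ≡ 24^{14} ≡ 1 (mod 29)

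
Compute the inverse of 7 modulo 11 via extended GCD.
Extended GCD: 7(-3) + 11(2) = 1. So 7^(-1) ≡ -3 ≡ 8 mod 11. Verify: 7 × 8 = 56 ≡ 1 mod 11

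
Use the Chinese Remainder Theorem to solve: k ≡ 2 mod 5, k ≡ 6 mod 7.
M = 5 × 7 = 35. M₁ = 7, y₁ ≡ 3 mod 5. M₂ = 5, y₂ ≡ 3 mod 7. k = 2×7×3 + 6×5×3 ≡ 27 mod 35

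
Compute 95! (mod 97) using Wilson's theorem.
(96)! = (95)! × (96) ≡ -1 (mod 97). So (95)! ≡ -1 × (96)^(-1) ≡ (-1)×(-1) = 1 (mod 97)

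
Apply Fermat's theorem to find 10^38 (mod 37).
By Fermat: 10^{36} ≡ 1 (mod 37). So 10^{38} = 10^{36} · 10^{2} ≡ 10^{2} ≡ 26 (mod 37)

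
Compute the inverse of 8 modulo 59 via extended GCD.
Extended GCD: 8(-22) + 59(3) = 1. So 8^(-1) ≡ -22 ≡ 37 (mod 59). Verify: 8 × 37 = 296 ≡ 1 (mod 59)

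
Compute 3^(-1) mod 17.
Since 17 is prime, by Fermat 3^(-1) ≡ 3^{15} ≡ 6 mod 17. Verify: 3 × 6 = 18 ≡ 1 mod 17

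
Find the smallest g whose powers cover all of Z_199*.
g = 3. For each prime q|198: 3^{99}≡198, 3^{66}≡106, 3^{18}≡125, none ≡ 1, so ord_199(3) = 198 and 3 is a primitive root.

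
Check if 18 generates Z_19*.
18^{2} ≡ 1 (mod 19) and 2 < 18, so ord_19(18) = 2 ≠ 18 and 18 is not a primitive root.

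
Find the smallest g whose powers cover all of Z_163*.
g = 2. For each prime q|162: 2^{81}≡162, 2^{54}≡104, none ≡ 1, so ord_163(2) = 162 and 2 is a primitive root.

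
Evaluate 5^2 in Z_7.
5^{2} = 25 ≡ 4 (mod 7)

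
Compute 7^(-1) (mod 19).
Since 19 is prime, by Fermat 7^(-1) ≡ 7^{17} ≡ 11 (mod 19). Verify: 7 × 11 = 77 ≡ 1 (mod 19)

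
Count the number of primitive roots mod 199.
A prime p has φ(p-1) primitive roots; here φ(198) = 60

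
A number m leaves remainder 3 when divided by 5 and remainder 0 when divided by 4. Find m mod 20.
M = 5 × 4 = 20. M₁ = 4, y₁ ≡ 4 mod 5. M₂ = 5, y₂ ≡ 1 mod 4. m = 3×4×4 + 0×5×1 ≡ 8 mod 20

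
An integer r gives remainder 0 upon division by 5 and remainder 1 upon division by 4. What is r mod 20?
M = 5 × 4 = 20. M₁ = 4, y₁ ≡ 4 mod 5. M₂ = 5, y₂ ≡ 1 mod 4. r = 0×4×4 + 1×5×1 ≡ 5 mod 20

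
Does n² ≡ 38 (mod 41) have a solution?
By Euler's criterion: 38^{20} ≡ 40 (mod 41). Since this equals -1 (≡ 40), 38 is not a QR.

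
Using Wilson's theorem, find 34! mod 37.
(36)! = (34)! × (35) × (36) ≡ -1 mod 37. So (34)! ≡ -1 × [(36)(35)]^(-1) ≡ 18 mod 37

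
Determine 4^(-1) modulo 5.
Since 5 is prime, by Fermat 4^(-1) ≡ 4^{3} ≡ 4 (mod 5). Verify: 4 × 4 = 16 ≡ 1 (mod 5)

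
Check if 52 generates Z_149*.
ord_149(52) divides 148. For each prime q|148: 52^{74}≡148, 52^{4}≡37, none ≡ 1. So 52 has order 148 and is a primitive root mod 149.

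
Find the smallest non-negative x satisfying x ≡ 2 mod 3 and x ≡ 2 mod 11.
M = 3 × 11 = 33. M₁ = 11, y₁ ≡ 2 mod 3. M₂ = 3, y₂ ≡ 4 mod 11. x = 2×11×2 + 2×3×4 ≡ 2 mod 33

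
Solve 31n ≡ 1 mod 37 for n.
Since 37 is prime, by Fermat 31^(-1) ≡ 31^{35} ≡ 6 mod 37. Verify: 31 × 6 = 186 ≡ 1 mod 37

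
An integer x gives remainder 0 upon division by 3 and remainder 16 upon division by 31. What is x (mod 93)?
M = 3 × 31 = 93. M₁ = 31, y₁ ≡ 1 (mod 3). M₂ = 3, y₂ ≡ 21 (mod 31). x = 0×31×1 + 16×3×21 ≡ 78 (mod 93)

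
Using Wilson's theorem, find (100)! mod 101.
By Wilson's theorem, (100)! ≡ -1 ≡ 100 mod 101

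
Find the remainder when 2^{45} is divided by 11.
By Fermat: 2^{10} ≡ 1 (mod 11). 45 = 4×10 + 5. So 2^{45} ≡ 2^{5} ≡ 10 (mod 11)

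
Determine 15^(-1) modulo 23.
Since 23 is prime, by Fermat 15^(-1) ≡ 15^{21} ≡ 20 (mod 23). Verify: 15 × 20 = 300 ≡ 1 (mod 23)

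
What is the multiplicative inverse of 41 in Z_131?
Since 131 is prime, by Fermat 41^(-1) ≡ 41^{129} ≡ 16 (mod 131). Verify: 41 × 16 = 656 ≡ 1 (mod 131)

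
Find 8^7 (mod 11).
By repeated squaring (mod 11): 8^{1}≡8, 8^{2}≡9, 8^{4}≡4. Then 8^{7} = 8^{4+2+1} ≡ 4 × 9 × 8 ≡ 2 (mod 11)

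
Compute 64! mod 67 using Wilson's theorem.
(66)! = (64)! × (65) × (66) ≡ -1 mod 67. So (64)! ≡ -1 × [(66)(65)]^(-1) ≡ 33 mod 67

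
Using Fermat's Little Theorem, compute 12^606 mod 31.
By Fermat: 12^{30} ≡ 1 (mod 31). 606 ≡ 6 (mod 30). So 12^{606} ≡ 12^{6} ≡ 2 (mod 31)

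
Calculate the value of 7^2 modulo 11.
7^{2} = 49 ≡ 5 mod 11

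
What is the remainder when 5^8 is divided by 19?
By repeated squaring (mod 19): 5^{1}≡5, 5^{2}≡6, 5^{4}≡17, 5^{8}≡4. So 5^{8} ≡ 4 (mod 19)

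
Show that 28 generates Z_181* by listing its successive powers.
28^1, 28^2, ..., 28^{180} mod 181: [28, 60, 51, 161, 164, 67, 66, 38, 159, 108, 128, 145, 78, 12, 155, 177, 69, 122, 158, 80, 68, 94, 98, 29, 88, 111, 31, 144, 50, 133, 104, 16, 86, 55, 92, 42, 90, 167, 151, 65, 10, 99, 57, 148, 162, 11, 127, 117, 18, 142, 175, 13, 2, 56, 120, 102, 141, 147, 134, 132, 76, 137, 35, 75, 109, 156, 24, 129, 173, 138, 63, 135, 160, 136, 7, 15, 58, 176, 41, 62, 107, 100, 85, 27, 32, 172, 110, 3, 84, 180, 153, 121, 130, 20, 17, 114, 115, 143, 22, 73, 53, 36, 103, 169, 26, 4, 112, 59, 23, 101, 113, 87, 83, 152, 93, 70, 150, 37, 131, 48, 77, 165, 95, 126, 89, 139, 91, 14, 30, 116, 171, 82, 124, 33, 19, 170, 54, 64, 163, 39, 6, 168, 179, 125, 61, 79, 40, 34, 47, 49, 105, 44, 146, 106, 72, 25, 157, 52, 8, 43, 118, 46, 21, 45, 174, 166, 123, 5, 140, 119, 74, 81, 96, 154, 149, 9, 71, 178, 97, 1]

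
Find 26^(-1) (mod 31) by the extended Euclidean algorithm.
Extended GCD: 26(6) + 31(-5) = 1. So 26^(-1) ≡ 6 (mod 31). Verify: 26 × 6 = 156 ≡ 1 (mod 31)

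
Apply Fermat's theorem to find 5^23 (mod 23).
By Fermat: 5^{22} ≡ 1 (mod 23). So 5^{23} = 5^{22} · 5^{1} ≡ 5^{1} ≡ 5 (mod 23)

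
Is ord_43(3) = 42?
Powers of 3 mod 43: 3^1≡3, 3^2≡9, 3^3≡27, 3^4≡38, 3^5≡28, 3^6≡41, 3^7≡37, 3^8≡25, 3^9≡32, 3^10≡10, 3^11≡30, 3^12≡4, 3^13≡12, 3^14≡36, 3^15≡22, 3^16≡23, 3^17≡26, 3^18≡35, 3^19≡19, 3^20≡14, 3^21≡42, 3^22≡40, 3^23≡34, 3^24≡16, 3^25≡5, 3^26≡15, 3^27≡2, 3^28≡6, 3^29≡18, 3^30≡11, 3^31≡33, 3^32≡13, 3^33≡39, 3^34≡31, 3^35≡7, 3^36≡21, 3^37≡20, 3^38≡17, 3^39≡8, 3^40≡24, 3^41≡29, 3^42≡1. First k with 3^k≡1 is k=42. Yes, ord_43(3) = 42.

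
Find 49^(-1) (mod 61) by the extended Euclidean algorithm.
Extended GCD: 49(5) + 61(-4) = 1. So 49^(-1) ≡ 5 (mod 61). Verify: 49 × 5 = 245 ≡ 1 (mod 61)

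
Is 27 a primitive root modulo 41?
27^{8} ≡ 1 (mod 41) and 8 < 40, so ord_41(27) = 8 ≠ 40 and 27 is not a primitive root.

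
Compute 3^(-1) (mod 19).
Since 19 is prime, by Fermat 3^(-1) ≡ 3^{17} ≡ 13 (mod 19). Verify: 3 × 13 = 39 ≡ 1 (mod 19)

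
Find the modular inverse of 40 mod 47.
Since 47 is prime, by Fermat 40^(-1) ≡ 40^{45} ≡ 20 mod 47. Verify: 40 × 20 = 800 ≡ 1 mod 47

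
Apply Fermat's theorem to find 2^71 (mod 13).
By Fermat: 2^{12} ≡ 1 (mod 13). 71 = 5×12 + 11. So 2^{71} ≡ 2^{11} ≡ 7 (mod 13)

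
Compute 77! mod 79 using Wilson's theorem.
(78)! = (77)! × (78) ≡ -1 mod 79. So (77)! ≡ -1 × (78)^(-1) ≡ (-1)×(-1) = 1 mod 79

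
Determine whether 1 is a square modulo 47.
By Euler's criterion: 1^{23} ≡ 1 mod 47. Since this equals 1, 1 is a QR.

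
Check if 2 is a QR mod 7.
By Euler's criterion: 2^{3} ≡ 1 mod 7. Since this equals 1, 2 is a QR.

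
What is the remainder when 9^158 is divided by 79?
Using Fermat: 9^{78} ≡ 1 (mod 79). 158 ≡ 2 (mod 78). So 9^{158} ≡ 9^{2} ≡ 2 (mod 79)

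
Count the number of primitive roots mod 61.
Number of primitive roots mod 61 = φ(p-1) = φ(60) = 16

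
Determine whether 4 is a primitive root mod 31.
4^{5} ≡ 1 mod 31 and 5 < 30, so ord_31(4) = 5 ≠ 30 and 4 is not a primitive root.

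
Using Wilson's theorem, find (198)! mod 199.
By Wilson's theorem, (198)! ≡ -1 ≡ 198 (mod 199)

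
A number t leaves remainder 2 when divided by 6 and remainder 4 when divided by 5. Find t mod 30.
M = 6 × 5 = 30. M₁ = 5, y₁ ≡ 5 mod 6. M₂ = 6, y₂ ≡ 1 mod 5. t = 2×5×5 + 4×6×1 ≡ 14 mod 30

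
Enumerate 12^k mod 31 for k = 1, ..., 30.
12^1, 12^2, ..., 12^{30} mod 31: [12, 20, 23, 28, 26, 2, 24, 9, 15, 25, 21, 4, 17, 18, 30, 19, 11, 8, 3, 5, 29, 7, 22, 16, 6, 10, 27, 14, 13, 1]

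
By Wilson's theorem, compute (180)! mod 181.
By Wilson's theorem, (180)! ≡ -1 ≡ 180 mod 181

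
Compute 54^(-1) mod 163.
Since 163 is prime, by Fermat 54^(-1) ≡ 54^{161} ≡ 160 mod 163. Verify: 54 × 160 = 8640 ≡ 1 mod 163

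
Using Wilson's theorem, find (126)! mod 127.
By Wilson's theorem, (126)! ≡ -1 ≡ 126 mod 127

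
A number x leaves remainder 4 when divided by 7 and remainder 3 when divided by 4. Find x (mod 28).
M = 7 × 4 = 28. M₁ = 4, y₁ ≡ 2 (mod 7). M₂ = 7, y₂ ≡ 3 (mod 4). x = 4×4×2 + 3×7×3 ≡ 11 (mod 28)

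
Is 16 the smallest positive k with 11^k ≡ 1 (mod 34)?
Powers of 11 mod 34: 11^1≡11, 11^2≡19, 11^3≡5, 11^4≡21, 11^5≡27, 11^6≡25, 11^7≡3, 11^8≡33, 11^9≡23, 11^10≡15, 11^11≡29, 11^12≡13, 11^13≡7, 11^14≡9, 11^15≡31, 11^16≡1. First k with 11^k≡1 is k=16. Yes, ord_34(11) = 16.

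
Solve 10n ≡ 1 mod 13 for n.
Since 13 is prime, by Fermat 10^(-1) ≡ 10^{11} ≡ 4 mod 13. Verify: 10 × 4 = 40 ≡ 1 mod 13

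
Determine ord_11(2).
Powers of 2 mod 11: 2^1≡2, 2^2≡4, 2^3≡8, 2^4≡5, 2^5≡10, 2^6≡9, 2^7≡7, 2^8≡3, 2^9≡6, 2^10≡1. So the order of 2 is 10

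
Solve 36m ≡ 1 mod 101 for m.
Since 101 is prime, by Fermat 36^(-1) ≡ 36^{99} ≡ 87 mod 101. Verify: 36 × 87 = 3132 ≡ 1 mod 101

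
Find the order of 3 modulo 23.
Powers of 3 mod 23: 3^1≡3, 3^2≡9, 3^3≡4, 3^4≡12, 3^5≡13, 3^6≡16, 3^7≡2, 3^8≡6, 3^9≡18, 3^10≡8, 3^11≡1. ord_23(3) = 11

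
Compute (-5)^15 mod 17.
By repeated squaring (mod 17): (-5)^{1}≡12, (-5)^{2}≡8, (-5)^{4}≡13, (-5)^{8}≡16. Then (-5)^{15} = (-5)^{8+4+2+1} ≡ 16 × 13 × 8 × 12 ≡ 10 (mod 17)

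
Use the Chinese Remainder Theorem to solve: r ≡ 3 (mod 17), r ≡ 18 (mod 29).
M = 17 × 29 = 493. M₁ = 29, y₁ ≡ 10 (mod 17). M₂ = 17, y₂ ≡ 12 (mod 29). r = 3×29×10 + 18×17×12 ≡ 105 (mod 493)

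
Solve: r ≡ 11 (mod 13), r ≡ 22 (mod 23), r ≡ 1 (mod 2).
M = 13 × 23 × 2 = 598. M₁ = 46, y₁ ≡ 2 (mod 13). M₂ = 26, y₂ ≡ 8 (mod 23). M₃ = 299, y₃ ≡ 1 (mod 2). r = 11×46×2 + 22×26×8 + 1×299×1 ≡ 505 (mod 598)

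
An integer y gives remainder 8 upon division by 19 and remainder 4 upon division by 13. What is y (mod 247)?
M = 19 × 13 = 247. M₁ = 13, y₁ ≡ 3 (mod 19). M₂ = 19, y₂ ≡ 11 (mod 13). y = 8×13×3 + 4×19×11 ≡ 160 (mod 247)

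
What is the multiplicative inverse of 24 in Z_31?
Since 31 is prime, by Fermat 24^(-1) ≡ 24^{29} ≡ 22 (mod 31). Verify: 24 × 22 = 528 ≡ 1 (mod 31)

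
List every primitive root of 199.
There are φ(198) = 60 primitive roots mod 199: {3, 6, 15, 22, 30, 34, 38, 39, 41, 44, 48, 54, 68, 69, 71, 73, 75, 77, 84, 87, 95, 97, 99, 105, 108, 110, 113, 118, 119, 120, 127, 129, 133, 134, 142, 143, 146, 148, 149, 150, 152, 153, 154, 163, 164, 166, 167, 168, 170, 173, 176, 179, 183, 185, 186, 189, 190, 192, 195, 197}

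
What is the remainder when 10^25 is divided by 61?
By repeated squaring (mod 61): 10^{1}≡10, 10^{2}≡39, 10^{4}≡57, 10^{8}≡16, 10^{16}≡12. Then 10^{25} = 10^{16+8+1} ≡ 12 × 16 × 10 ≡ 29 (mod 61)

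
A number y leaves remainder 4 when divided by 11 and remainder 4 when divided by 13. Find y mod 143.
M = 11 × 13 = 143. M₁ = 13, y₁ ≡ 6 mod 11. M₂ = 11, y₂ ≡ 6 mod 13. y = 4×13×6 + 4×11×6 ≡ 4 mod 143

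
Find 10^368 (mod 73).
Using Fermat: 10^{72} ≡ 1 (mod 73). 368 ≡ 8 (mod 72). So 10^{368} ≡ 10^{8} ≡ 1 (mod 73)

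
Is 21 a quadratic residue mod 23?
By Euler's criterion: 21^{11} ≡ 22 (mod 23). Since this equals -1 (≡ 22), 21 is not a QR.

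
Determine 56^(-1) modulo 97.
Since 97 is prime, by Fermat 56^(-1) ≡ 56^{95} ≡ 26 mod 97. Verify: 56 × 26 = 1456 ≡ 1 mod 97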